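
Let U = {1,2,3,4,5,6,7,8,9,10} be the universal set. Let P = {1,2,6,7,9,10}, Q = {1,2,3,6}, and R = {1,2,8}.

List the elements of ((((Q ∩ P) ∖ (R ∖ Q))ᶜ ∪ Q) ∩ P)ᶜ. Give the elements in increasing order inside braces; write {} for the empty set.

Q ∩ P = {1,2,6}
R ∖ Q = {8}
(Q ∩ P) ∖ (R ∖ Q) = {1,2,6}
((Q ∩ P) ∖ (R ∖ Q))ᶜ = {3,4,5,7,8,9,10}
((Q ∩ P) ∖ (R ∖ Q))ᶜ ∪ Q = {1,2,3,4,5,6,7,8,9,10}
(((Q ∩ P) ∖ (R ∖ Q))ᶜ ∪ Q) ∩ P = {1,2,6,7,9,10}
((((Q ∩ P) ∖ (R ∖ Q))ᶜ ∪ Q) ∩ P)ᶜ = {3,4,5,8}

{3,4,5,8}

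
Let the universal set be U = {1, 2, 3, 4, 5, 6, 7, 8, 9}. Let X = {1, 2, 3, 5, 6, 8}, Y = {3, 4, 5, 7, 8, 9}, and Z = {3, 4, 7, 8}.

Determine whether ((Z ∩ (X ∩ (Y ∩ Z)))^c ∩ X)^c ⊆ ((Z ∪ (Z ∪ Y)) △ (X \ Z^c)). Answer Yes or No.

No

Y ∩ Z = {3, 4, 7, 8}
X ∩ (Y ∩ Z) = {3, 8}
Z ∩ (X ∩ (Y ∩ Z)) = {3, 8}
(Z ∩ (X ∩ (Y ∩ Z)))^c = {1, 2, 4, 5, 6, 7, 9}
(Z ∩ (X ∩ (Y ∩ Z)))^c ∩ X = {1, 2, 5, 6}
((Z ∩ (X ∩ (Y ∩ Z)))^c ∩ X)^c = {3, 4, 7, 8, 9}
Z ∪ Y = {3, 4, 5, 7, 8, 9}
Z ∪ (Z ∪ Y) = {3, 4, 5, 7, 8, 9}
Z^c = {1, 2, 5, 6, 9}
X \ Z^c = {3, 8}
(Z ∪ (Z ∪ Y)) △ (X \ Z^c) = {4, 5, 7, 9}
3 ∈ ((Z ∩ (X ∩ (Y ∩ Z)))^c ∩ X)^c but 3 ∉ (Z ∪ (Z ∪ Y)) △ (X \ Z^c), so the inclusion fails.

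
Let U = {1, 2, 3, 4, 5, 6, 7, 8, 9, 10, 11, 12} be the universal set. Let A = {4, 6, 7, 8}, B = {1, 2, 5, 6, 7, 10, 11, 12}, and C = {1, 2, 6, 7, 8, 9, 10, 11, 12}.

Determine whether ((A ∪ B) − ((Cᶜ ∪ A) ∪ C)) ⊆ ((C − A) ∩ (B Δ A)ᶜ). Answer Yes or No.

Yes

A ∪ B = {1, 2, 4, 5, 6, 7, 8, 10, 11, 12}
Cᶜ = {3, 4, 5}
Cᶜ ∪ A = {3, 4, 5, 6, 7, 8}
(Cᶜ ∪ A) ∪ C = {1, 2, 3, 4, 5, 6, 7, 8, 9, 10, 11, 12}
(A ∪ B) − ((Cᶜ ∪ A) ∪ C) = {}
C − A = {1, 2, 9, 10, 11, 12}
B Δ A = {1, 2, 4, 5, 8, 10, 11, 12}
(B Δ A)ᶜ = {3, 6, 7, 9}
(C − A) ∩ (B Δ A)ᶜ = {9}
Every element of {} is in {9}, so (A ∪ B) − ((Cᶜ ∪ A) ∪ C) ⊆ (C − A) ∩ (B Δ A)ᶜ.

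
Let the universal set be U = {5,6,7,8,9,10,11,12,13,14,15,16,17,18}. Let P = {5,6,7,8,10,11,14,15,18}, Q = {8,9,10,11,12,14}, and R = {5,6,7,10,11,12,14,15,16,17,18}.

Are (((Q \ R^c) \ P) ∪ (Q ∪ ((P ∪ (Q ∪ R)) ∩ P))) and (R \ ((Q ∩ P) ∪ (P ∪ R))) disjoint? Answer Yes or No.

R^c = {8,9,13}
Q \ R^c = {10,11,12,14}
(Q \ R^c) \ P = {12}
Q ∪ R = {5,6,7,8,9,10,11,12,14,15,16,17,18}
P ∪ (Q ∪ R) = {5,6,7,8,9,10,11,12,14,15,16,17,18}
(P ∪ (Q ∪ R)) ∩ P = {5,6,7,8,10,11,14,15,18}
Q ∪ ((P ∪ (Q ∪ R)) ∩ P) = {5,6,7,8,9,10,11,12,14,15,18}
((Q \ R^c) \ P) ∪ (Q ∪ ((P ∪ (Q ∪ R)) ∩ P)) = {5,6,7,8,9,10,11,12,14,15,18}
Q ∩ P = {8,10,11,14}
P ∪ R = {5,6,7,8,10,11,12,14,15,16,17,18}
(Q ∩ P) ∪ (P ∪ R) = {5,6,7,8,10,11,12,14,15,16,17,18}
R \ ((Q ∩ P) ∪ (P ∪ R)) = {}
{5,6,7,8,9,10,11,12,14,15,18} and {} share no elements.

Yes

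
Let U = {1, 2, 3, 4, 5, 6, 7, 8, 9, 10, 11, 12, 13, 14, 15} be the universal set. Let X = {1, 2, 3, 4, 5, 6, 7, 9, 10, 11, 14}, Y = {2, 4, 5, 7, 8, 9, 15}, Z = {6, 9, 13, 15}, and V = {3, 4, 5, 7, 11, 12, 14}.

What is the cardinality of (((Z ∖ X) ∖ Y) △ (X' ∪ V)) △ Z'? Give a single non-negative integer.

Z ∖ X = {13, 15}
(Z ∖ X) ∖ Y = {13}
X' = {8, 12, 13, 15}
X' ∪ V = {3, 4, 5, 7, 8, 11, 12, 13, 14, 15}
((Z ∖ X) ∖ Y) △ (X' ∪ V) = {3, 4, 5, 7, 8, 11, 12, 14, 15}
Z' = {1, 2, 3, 4, 5, 7, 8, 10, 11, 12, 14}
(((Z ∖ X) ∖ Y) △ (X' ∪ V)) △ Z' = {1, 2, 10, 15}
|(((Z ∖ X) ∖ Y) △ (X' ∪ V)) △ Z'| = 4

4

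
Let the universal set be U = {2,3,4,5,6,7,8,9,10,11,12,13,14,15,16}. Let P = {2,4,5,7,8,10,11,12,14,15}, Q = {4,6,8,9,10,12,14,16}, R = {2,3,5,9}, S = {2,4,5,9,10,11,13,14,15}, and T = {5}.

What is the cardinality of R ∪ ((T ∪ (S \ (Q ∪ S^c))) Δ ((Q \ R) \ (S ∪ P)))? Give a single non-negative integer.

S^c = {3,6,7,8,12,16}
Q ∪ S^c = {3,4,6,7,8,9,10,12,14,16}
S \ (Q ∪ S^c) = {2,5,11,13,15}
T ∪ (S \ (Q ∪ S^c)) = {2,5,11,13,15}
Q \ R = {4,6,8,10,12,14,16}
S ∪ P = {2,4,5,7,8,9,10,11,12,13,14,15}
(Q \ R) \ (S ∪ P) = {6,16}
(T ∪ (S \ (Q ∪ S^c))) Δ ((Q \ R) \ (S ∪ P)) = {2,5,6,11,13,15,16}
R ∪ ((T ∪ (S \ (Q ∪ S^c))) Δ ((Q \ R) \ (S ∪ P))) = {2,3,5,6,9,11,13,15,16}
|R ∪ ((T ∪ (S \ (Q ∪ S^c))) Δ ((Q \ R) \ (S ∪ P)))| = 9

9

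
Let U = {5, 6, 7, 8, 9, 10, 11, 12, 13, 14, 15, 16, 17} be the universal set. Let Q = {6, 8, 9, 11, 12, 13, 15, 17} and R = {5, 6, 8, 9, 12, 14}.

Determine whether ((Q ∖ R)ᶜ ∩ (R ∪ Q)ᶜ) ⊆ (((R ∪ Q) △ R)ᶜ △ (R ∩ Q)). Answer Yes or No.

Yes

Q ∖ R = {11, 13, 15, 17}
(Q ∖ R)ᶜ = {5, 6, 7, 8, 9, 10, 12, 14, 16}
R ∪ Q = {5, 6, 8, 9, 11, 12, 13, 14, 15, 17}
(R ∪ Q)ᶜ = {7, 10, 16}
(Q ∖ R)ᶜ ∩ (R ∪ Q)ᶜ = {7, 10, 16}
(R ∪ Q) △ R = {11, 13, 15, 17}
((R ∪ Q) △ R)ᶜ = {5, 6, 7, 8, 9, 10, 12, 14, 16}
R ∩ Q = {6, 8, 9, 12}
((R ∪ Q) △ R)ᶜ △ (R ∩ Q) = {5, 7, 10, 14, 16}
Every element of {7, 10, 16} is in {5, 7, 10, 14, 16}, so (Q ∖ R)ᶜ ∩ (R ∪ Q)ᶜ ⊆ ((R ∪ Q) △ R)ᶜ △ (R ∩ Q).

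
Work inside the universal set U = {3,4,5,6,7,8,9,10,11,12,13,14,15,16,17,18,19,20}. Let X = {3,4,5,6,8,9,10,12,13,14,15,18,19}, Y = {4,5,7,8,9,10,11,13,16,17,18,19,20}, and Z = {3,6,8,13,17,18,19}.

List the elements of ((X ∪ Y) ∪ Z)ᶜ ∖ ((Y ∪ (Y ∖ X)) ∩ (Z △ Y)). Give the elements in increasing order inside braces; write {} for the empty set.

X ∪ Y = {3,4,5,6,7,8,9,10,11,12,13,14,15,16,17,18,19,20}
(X ∪ Y) ∪ Z = {3,4,5,6,7,8,9,10,11,12,13,14,15,16,17,18,19,20}
((X ∪ Y) ∪ Z)ᶜ = {}
Y ∖ X = {7,11,16,17,20}
Y ∪ (Y ∖ X) = {4,5,7,8,9,10,11,13,16,17,18,19,20}
Z △ Y = {3,4,5,6,7,9,10,11,16,20}
(Y ∪ (Y ∖ X)) ∩ (Z △ Y) = {4,5,7,9,10,11,16,20}
((X ∪ Y) ∪ Z)ᶜ ∖ ((Y ∪ (Y ∖ X)) ∩ (Z △ Y)) = {}

{}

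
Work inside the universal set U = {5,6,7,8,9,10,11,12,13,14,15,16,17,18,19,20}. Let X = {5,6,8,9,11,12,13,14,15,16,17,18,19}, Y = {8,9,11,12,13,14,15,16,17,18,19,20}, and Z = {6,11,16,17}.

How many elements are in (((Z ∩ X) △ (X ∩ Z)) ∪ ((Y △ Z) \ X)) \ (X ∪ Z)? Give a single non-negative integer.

Z ∩ X = {6,11,16,17}
X ∩ Z = {6,11,16,17}
(Z ∩ X) △ (X ∩ Z) = {}
Y △ Z = {6,8,9,12,13,14,15,18,19,20}
(Y △ Z) \ X = {20}
((Z ∩ X) △ (X ∩ Z)) ∪ ((Y △ Z) \ X) = {20}
X ∪ Z = {5,6,8,9,11,12,13,14,15,16,17,18,19}
(((Z ∩ X) △ (X ∩ Z)) ∪ ((Y △ Z) \ X)) \ (X ∪ Z) = {20}
|(((Z ∩ X) △ (X ∩ Z)) ∪ ((Y △ Z) \ X)) \ (X ∪ Z)| = 1

1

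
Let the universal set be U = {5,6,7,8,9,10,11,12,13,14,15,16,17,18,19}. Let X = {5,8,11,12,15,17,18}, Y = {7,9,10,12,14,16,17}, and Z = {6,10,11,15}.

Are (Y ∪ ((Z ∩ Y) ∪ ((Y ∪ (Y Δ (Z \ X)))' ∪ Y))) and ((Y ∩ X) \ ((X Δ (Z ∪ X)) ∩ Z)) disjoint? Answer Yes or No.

Z ∩ Y = {10}
Z \ X = {6,10}
Y Δ (Z \ X) = {6,7,9,12,14,16,17}
Y ∪ (Y Δ (Z \ X)) = {6,7,9,10,12,14,16,17}
(Y ∪ (Y Δ (Z \ X)))' = {5,8,11,13,15,18,19}
(Y ∪ (Y Δ (Z \ X)))' ∪ Y = {5,7,8,9,10,11,12,13,14,15,16,17,18,19}
(Z ∩ Y) ∪ ((Y ∪ (Y Δ (Z \ X)))' ∪ Y) = {5,7,8,9,10,11,12,13,14,15,16,17,18,19}
Y ∪ ((Z ∩ Y) ∪ ((Y ∪ (Y Δ (Z \ X)))' ∪ Y)) = {5,7,8,9,10,11,12,13,14,15,16,17,18,19}
Y ∩ X = {12,17}
Z ∪ X = {5,6,8,10,11,12,15,17,18}
X Δ (Z ∪ X) = {6,10}
(X Δ (Z ∪ X)) ∩ Z = {6,10}
(Y ∩ X) \ ((X Δ (Z ∪ X)) ∩ Z) = {12,17}
12 lies in both, so they are not disjoint.

No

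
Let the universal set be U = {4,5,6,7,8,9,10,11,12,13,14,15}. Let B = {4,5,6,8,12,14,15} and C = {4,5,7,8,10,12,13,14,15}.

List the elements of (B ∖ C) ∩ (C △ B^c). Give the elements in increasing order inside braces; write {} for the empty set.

B ∖ C = {6}
B^c = {7,9,10,11,13}
C △ B^c = {4,5,8,9,11,12,14,15}
(B ∖ C) ∩ (C △ B^c) = {}

{}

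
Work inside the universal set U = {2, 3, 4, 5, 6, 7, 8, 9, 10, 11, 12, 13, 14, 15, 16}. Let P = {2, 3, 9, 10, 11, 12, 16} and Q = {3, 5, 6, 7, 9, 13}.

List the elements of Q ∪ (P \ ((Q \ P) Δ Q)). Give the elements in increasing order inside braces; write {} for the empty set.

Q \ P = {5, 6, 7, 13}
(Q \ P) Δ Q = {3, 9}
P \ ((Q \ P) Δ Q) = {2, 10, 11, 12, 16}
Q ∪ (P \ ((Q \ P) Δ Q)) = {2, 3, 5, 6, 7, 9, 10, 11, 12, 13, 16}

{2, 3, 5, 6, 7, 9, 10, 11, 12, 13, 16}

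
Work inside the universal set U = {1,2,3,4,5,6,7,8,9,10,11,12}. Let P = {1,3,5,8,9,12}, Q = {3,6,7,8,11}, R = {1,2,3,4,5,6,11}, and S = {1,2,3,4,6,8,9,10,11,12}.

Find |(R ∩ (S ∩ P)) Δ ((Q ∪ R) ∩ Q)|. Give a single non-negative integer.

5

S ∩ P = {1,3,8,9,12}
R ∩ (S ∩ P) = {1,3}
Q ∪ R = {1,2,3,4,5,6,7,8,11}
(Q ∪ R) ∩ Q = {3,6,7,8,11}
(R ∩ (S ∩ P)) Δ ((Q ∪ R) ∩ Q) = {1,6,7,8,11}
|(R ∩ (S ∩ P)) Δ ((Q ∪ R) ∩ Q)| = 5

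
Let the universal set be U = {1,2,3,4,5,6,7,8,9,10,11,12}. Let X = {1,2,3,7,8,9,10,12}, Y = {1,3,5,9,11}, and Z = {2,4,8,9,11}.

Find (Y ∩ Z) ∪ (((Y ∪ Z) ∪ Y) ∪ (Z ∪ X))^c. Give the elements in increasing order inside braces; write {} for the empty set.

Y ∩ Z = {9,11}
Y ∪ Z = {1,2,3,4,5,8,9,11}
(Y ∪ Z) ∪ Y = {1,2,3,4,5,8,9,11}
Z ∪ X = {1,2,3,4,7,8,9,10,11,12}
((Y ∪ Z) ∪ Y) ∪ (Z ∪ X) = {1,2,3,4,5,7,8,9,10,11,12}
(((Y ∪ Z) ∪ Y) ∪ (Z ∪ X))^c = {6}
(Y ∩ Z) ∪ (((Y ∪ Z) ∪ Y) ∪ (Z ∪ X))^c = {6,9,11}

{6,9,11}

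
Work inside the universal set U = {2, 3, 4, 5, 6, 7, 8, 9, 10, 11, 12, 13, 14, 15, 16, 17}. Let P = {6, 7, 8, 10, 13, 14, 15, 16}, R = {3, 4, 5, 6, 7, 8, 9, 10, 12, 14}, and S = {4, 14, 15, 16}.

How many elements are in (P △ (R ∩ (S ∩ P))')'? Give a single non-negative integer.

7

S ∩ P = {14, 15, 16}
R ∩ (S ∩ P) = {14}
(R ∩ (S ∩ P))' = {2, 3, 4, 5, 6, 7, 8, 9, 10, 11, 12, 13, 15, 16, 17}
P △ (R ∩ (S ∩ P))' = {2, 3, 4, 5, 9, 11, 12, 14, 17}
(P △ (R ∩ (S ∩ P))')' = {6, 7, 8, 10, 13, 15, 16}
|(P △ (R ∩ (S ∩ P))')'| = 7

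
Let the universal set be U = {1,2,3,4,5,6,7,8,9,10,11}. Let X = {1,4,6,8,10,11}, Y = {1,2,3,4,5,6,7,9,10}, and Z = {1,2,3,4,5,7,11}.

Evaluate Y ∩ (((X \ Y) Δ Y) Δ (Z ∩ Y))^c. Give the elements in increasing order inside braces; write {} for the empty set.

{1,2,3,4,5,7}

X \ Y = {8,11}
(X \ Y) Δ Y = {1,2,3,4,5,6,7,8,9,10,11}
Z ∩ Y = {1,2,3,4,5,7}
((X \ Y) Δ Y) Δ (Z ∩ Y) = {6,8,9,10,11}
(((X \ Y) Δ Y) Δ (Z ∩ Y))^c = {1,2,3,4,5,7}
Y ∩ (((X \ Y) Δ Y) Δ (Z ∩ Y))^c = {1,2,3,4,5,7}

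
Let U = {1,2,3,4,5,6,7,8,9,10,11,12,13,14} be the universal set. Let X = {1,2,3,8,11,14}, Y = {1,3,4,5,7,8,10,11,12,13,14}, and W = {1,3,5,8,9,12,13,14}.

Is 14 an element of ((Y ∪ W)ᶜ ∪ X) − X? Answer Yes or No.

14 ∈ Y and 14 ∈ W, so 14 ∈ Y ∪ W
14 ∉ (Y ∪ W)ᶜ since 14 ∈ (Y ∪ W)
14 ∉ (Y ∪ W)ᶜ and 14 ∈ X, so 14 ∈ (Y ∪ W)ᶜ ∪ X
14 ∈ ((Y ∪ W)ᶜ ∪ X) and 14 ∈ X, so 14 ∉ ((Y ∪ W)ᶜ ∪ X) − X

No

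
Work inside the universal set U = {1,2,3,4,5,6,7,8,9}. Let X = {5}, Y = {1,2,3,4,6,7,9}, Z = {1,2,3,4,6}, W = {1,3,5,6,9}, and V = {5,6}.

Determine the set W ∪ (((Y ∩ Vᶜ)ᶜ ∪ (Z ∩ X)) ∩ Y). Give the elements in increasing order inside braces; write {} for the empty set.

Vᶜ = {1,2,3,4,7,8,9}
Y ∩ Vᶜ = {1,2,3,4,7,9}
(Y ∩ Vᶜ)ᶜ = {5,6,8}
Z ∩ X = {}
(Y ∩ Vᶜ)ᶜ ∪ (Z ∩ X) = {5,6,8}
((Y ∩ Vᶜ)ᶜ ∪ (Z ∩ X)) ∩ Y = {6}
W ∪ (((Y ∩ Vᶜ)ᶜ ∪ (Z ∩ X)) ∩ Y) = {1,3,5,6,9}

{1,3,5,6,9}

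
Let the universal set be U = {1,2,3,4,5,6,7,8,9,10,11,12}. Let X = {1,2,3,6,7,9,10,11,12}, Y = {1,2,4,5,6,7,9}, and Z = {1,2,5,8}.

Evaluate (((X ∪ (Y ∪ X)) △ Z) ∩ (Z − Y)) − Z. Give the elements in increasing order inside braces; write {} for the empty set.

{}

Y ∪ X = {1,2,3,4,5,6,7,9,10,11,12}
X ∪ (Y ∪ X) = {1,2,3,4,5,6,7,9,10,11,12}
(X ∪ (Y ∪ X)) △ Z = {3,4,6,7,8,9,10,11,12}
Z − Y = {8}
((X ∪ (Y ∪ X)) △ Z) ∩ (Z − Y) = {8}
(((X ∪ (Y ∪ X)) △ Z) ∩ (Z − Y)) − Z = {}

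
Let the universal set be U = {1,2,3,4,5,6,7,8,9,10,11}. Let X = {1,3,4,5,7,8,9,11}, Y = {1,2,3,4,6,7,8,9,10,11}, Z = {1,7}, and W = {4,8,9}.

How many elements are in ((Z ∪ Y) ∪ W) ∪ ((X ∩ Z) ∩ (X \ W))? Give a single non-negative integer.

10

Z ∪ Y = {1,2,3,4,6,7,8,9,10,11}
(Z ∪ Y) ∪ W = {1,2,3,4,6,7,8,9,10,11}
X ∩ Z = {1,7}
X \ W = {1,3,5,7,11}
(X ∩ Z) ∩ (X \ W) = {1,7}
((Z ∪ Y) ∪ W) ∪ ((X ∩ Z) ∩ (X \ W)) = {1,2,3,4,6,7,8,9,10,11}
|((Z ∪ Y) ∪ W) ∪ ((X ∩ Z) ∩ (X \ W))| = 10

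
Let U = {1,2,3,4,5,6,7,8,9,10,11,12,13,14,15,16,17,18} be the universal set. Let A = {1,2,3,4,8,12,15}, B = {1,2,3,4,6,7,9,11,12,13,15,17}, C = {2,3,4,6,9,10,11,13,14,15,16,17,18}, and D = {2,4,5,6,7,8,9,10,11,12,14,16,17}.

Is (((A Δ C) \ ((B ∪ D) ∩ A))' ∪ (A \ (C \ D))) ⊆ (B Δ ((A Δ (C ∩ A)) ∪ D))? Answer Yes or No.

No

A Δ C = {1,6,8,9,10,11,12,13,14,16,17,18}
B ∪ D = {1,2,3,4,5,6,7,8,9,10,11,12,13,14,15,16,17}
(B ∪ D) ∩ A = {1,2,3,4,8,12,15}
(A Δ C) \ ((B ∪ D) ∩ A) = {6,9,10,11,13,14,16,17,18}
((A Δ C) \ ((B ∪ D) ∩ A))' = {1,2,3,4,5,7,8,12,15}
C \ D = {3,13,15,18}
A \ (C \ D) = {1,2,4,8,12}
((A Δ C) \ ((B ∪ D) ∩ A))' ∪ (A \ (C \ D)) = {1,2,3,4,5,7,8,12,15}
C ∩ A = {2,3,4,15}
A Δ (C ∩ A) = {1,8,12}
(A Δ (C ∩ A)) ∪ D = {1,2,4,5,6,7,8,9,10,11,12,14,16,17}
B Δ ((A Δ (C ∩ A)) ∪ D) = {3,5,8,10,13,14,15,16}
1 ∈ ((A Δ C) \ ((B ∪ D) ∩ A))' ∪ (A \ (C \ D)) but 1 ∉ B Δ ((A Δ (C ∩ A)) ∪ D), so the inclusion fails.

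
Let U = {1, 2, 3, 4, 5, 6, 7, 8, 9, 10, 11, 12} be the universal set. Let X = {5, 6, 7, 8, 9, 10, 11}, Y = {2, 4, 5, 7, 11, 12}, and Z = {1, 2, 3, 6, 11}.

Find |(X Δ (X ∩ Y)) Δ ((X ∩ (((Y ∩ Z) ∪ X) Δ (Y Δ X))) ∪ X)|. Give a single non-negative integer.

3

X ∩ Y = {5, 7, 11}
X Δ (X ∩ Y) = {6, 8, 9, 10}
Y ∩ Z = {2, 11}
(Y ∩ Z) ∪ X = {2, 5, 6, 7, 8, 9, 10, 11}
Y Δ X = {2, 4, 6, 8, 9, 10, 12}
((Y ∩ Z) ∪ X) Δ (Y Δ X) = {4, 5, 7, 11, 12}
X ∩ (((Y ∩ Z) ∪ X) Δ (Y Δ X)) = {5, 7, 11}
(X ∩ (((Y ∩ Z) ∪ X) Δ (Y Δ X))) ∪ X = {5, 6, 7, 8, 9, 10, 11}
(X Δ (X ∩ Y)) Δ ((X ∩ (((Y ∩ Z) ∪ X) Δ (Y Δ X))) ∪ X) = {5, 7, 11}
|(X Δ (X ∩ Y)) Δ ((X ∩ (((Y ∩ Z) ∪ X) Δ (Y Δ X))) ∪ X)| = 3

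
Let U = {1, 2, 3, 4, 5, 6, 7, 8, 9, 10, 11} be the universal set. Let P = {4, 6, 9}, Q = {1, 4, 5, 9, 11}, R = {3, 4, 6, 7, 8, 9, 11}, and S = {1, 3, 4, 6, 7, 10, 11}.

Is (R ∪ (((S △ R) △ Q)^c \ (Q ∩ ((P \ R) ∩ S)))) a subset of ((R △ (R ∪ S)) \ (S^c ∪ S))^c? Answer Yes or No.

S △ R = {1, 8, 9, 10}
(S △ R) △ Q = {4, 5, 8, 10, 11}
((S △ R) △ Q)^c = {1, 2, 3, 6, 7, 9}
P \ R = {}
(P \ R) ∩ S = {}
Q ∩ ((P \ R) ∩ S) = {}
((S △ R) △ Q)^c \ (Q ∩ ((P \ R) ∩ S)) = {1, 2, 3, 6, 7, 9}
R ∪ (((S △ R) △ Q)^c \ (Q ∩ ((P \ R) ∩ S))) = {1, 2, 3, 4, 6, 7, 8, 9, 11}
R ∪ S = {1, 3, 4, 6, 7, 8, 9, 10, 11}
R △ (R ∪ S) = {1, 10}
S^c = {2, 5, 8, 9}
S^c ∪ S = {1, 2, 3, 4, 5, 6, 7, 8, 9, 10, 11}
(R △ (R ∪ S)) \ (S^c ∪ S) = {}
((R △ (R ∪ S)) \ (S^c ∪ S))^c = {1, 2, 3, 4, 5, 6, 7, 8, 9, 10, 11}
Every element of {1, 2, 3, 4, 6, 7, 8, 9, 11} is in {1, 2, 3, 4, 5, 6, 7, 8, 9, 10, 11}, so R ∪ (((S △ R) △ Q)^c \ (Q ∩ ((P \ R) ∩ S))) ⊆ ((R △ (R ∪ S)) \ (S^c ∪ S))^c.

Yes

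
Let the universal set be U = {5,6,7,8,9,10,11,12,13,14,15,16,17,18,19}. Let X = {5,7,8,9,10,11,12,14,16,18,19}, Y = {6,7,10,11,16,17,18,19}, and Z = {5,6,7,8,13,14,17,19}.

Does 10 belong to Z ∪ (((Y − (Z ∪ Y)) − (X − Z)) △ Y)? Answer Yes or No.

Yes

10 ∉ Z and 10 ∈ Y, so 10 ∈ Z ∪ Y
10 ∈ Y and 10 ∈ (Z ∪ Y), so 10 ∉ Y − (Z ∪ Y)
10 ∈ X and 10 ∉ Z, so 10 ∈ X − Z
10 ∉ (Y − (Z ∪ Y)) and 10 ∈ (X − Z), so 10 ∉ (Y − (Z ∪ Y)) − (X − Z)
10 ∉ ((Y − (Z ∪ Y)) − (X − Z)) and 10 ∈ Y, so 10 ∈ ((Y − (Z ∪ Y)) − (X − Z)) △ Y
10 ∉ Z and 10 ∈ (((Y − (Z ∪ Y)) − (X − Z)) △ Y), so 10 ∈ Z ∪ (((Y − (Z ∪ Y)) − (X − Z)) △ Y)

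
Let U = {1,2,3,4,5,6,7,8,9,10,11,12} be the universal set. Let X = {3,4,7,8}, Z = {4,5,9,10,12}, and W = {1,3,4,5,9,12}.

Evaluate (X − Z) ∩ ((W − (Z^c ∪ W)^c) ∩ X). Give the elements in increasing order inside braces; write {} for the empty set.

X − Z = {3,7,8}
Z^c = {1,2,3,6,7,8,11}
Z^c ∪ W = {1,2,3,4,5,6,7,8,9,11,12}
(Z^c ∪ W)^c = {10}
W − (Z^c ∪ W)^c = {1,3,4,5,9,12}
(W − (Z^c ∪ W)^c) ∩ X = {3,4}
(X − Z) ∩ ((W − (Z^c ∪ W)^c) ∩ X) = {3}

{3}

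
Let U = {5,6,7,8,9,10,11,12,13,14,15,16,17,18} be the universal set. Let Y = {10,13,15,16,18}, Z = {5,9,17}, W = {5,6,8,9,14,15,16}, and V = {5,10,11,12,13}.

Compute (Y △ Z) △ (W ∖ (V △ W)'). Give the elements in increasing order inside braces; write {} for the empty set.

Y △ Z = {5,9,10,13,15,16,17,18}
V △ W = {6,8,9,10,11,12,13,14,15,16}
(V △ W)' = {5,7,17,18}
W ∖ (V △ W)' = {6,8,9,14,15,16}
(Y △ Z) △ (W ∖ (V △ W)') = {5,6,8,10,13,14,17,18}

{5,6,8,10,13,14,17,18}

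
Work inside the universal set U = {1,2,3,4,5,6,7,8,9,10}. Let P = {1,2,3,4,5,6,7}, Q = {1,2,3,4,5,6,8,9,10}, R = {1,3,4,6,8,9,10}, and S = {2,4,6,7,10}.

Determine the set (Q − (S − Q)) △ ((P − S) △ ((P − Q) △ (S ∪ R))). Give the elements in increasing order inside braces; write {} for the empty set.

S − Q = {7}
Q − (S − Q) = {1,2,3,4,5,6,8,9,10}
P − S = {1,3,5}
P − Q = {7}
S ∪ R = {1,2,3,4,6,7,8,9,10}
(P − Q) △ (S ∪ R) = {1,2,3,4,6,8,9,10}
(P − S) △ ((P − Q) △ (S ∪ R)) = {2,4,5,6,8,9,10}
(Q − (S − Q)) △ ((P − S) △ ((P − Q) △ (S ∪ R))) = {1,3}

{1,3}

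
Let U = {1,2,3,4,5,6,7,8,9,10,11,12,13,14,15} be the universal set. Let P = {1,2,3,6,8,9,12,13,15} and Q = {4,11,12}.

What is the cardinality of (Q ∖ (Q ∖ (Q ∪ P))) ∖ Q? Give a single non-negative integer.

Q ∪ P = {1,2,3,4,6,8,9,11,12,13,15}
Q ∖ (Q ∪ P) = {}
Q ∖ (Q ∖ (Q ∪ P)) = {4,11,12}
(Q ∖ (Q ∖ (Q ∪ P))) ∖ Q = {}
|(Q ∖ (Q ∖ (Q ∪ P))) ∖ Q| = 0

0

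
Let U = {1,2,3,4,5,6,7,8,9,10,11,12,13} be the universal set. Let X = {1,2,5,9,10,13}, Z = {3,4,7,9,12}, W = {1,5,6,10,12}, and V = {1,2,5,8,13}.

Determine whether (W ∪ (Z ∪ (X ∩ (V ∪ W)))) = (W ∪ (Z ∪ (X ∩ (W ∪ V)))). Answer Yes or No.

Yes

V ∪ W = {1,2,5,6,8,10,12,13}
X ∩ (V ∪ W) = {1,2,5,10,13}
Z ∪ (X ∩ (V ∪ W)) = {1,2,3,4,5,7,9,10,12,13}
W ∪ (Z ∪ (X ∩ (V ∪ W))) = {1,2,3,4,5,6,7,9,10,12,13}
W ∪ V = {1,2,5,6,8,10,12,13}
X ∩ (W ∪ V) = {1,2,5,10,13}
Z ∪ (X ∩ (W ∪ V)) = {1,2,3,4,5,7,9,10,12,13}
W ∪ (Z ∪ (X ∩ (W ∪ V))) = {1,2,3,4,5,6,7,9,10,12,13}
Both equal {1,2,3,4,5,6,7,9,10,12,13}, so W ∪ (Z ∪ (X ∩ (V ∪ W))) = W ∪ (Z ∪ (X ∩ (W ∪ V))).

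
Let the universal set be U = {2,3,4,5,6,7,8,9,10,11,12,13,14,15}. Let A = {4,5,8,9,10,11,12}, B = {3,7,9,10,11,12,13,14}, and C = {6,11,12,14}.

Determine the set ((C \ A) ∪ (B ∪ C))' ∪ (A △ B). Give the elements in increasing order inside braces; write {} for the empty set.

{2,3,4,5,7,8,13,14,15}

C \ A = {6,14}
B ∪ C = {3,6,7,9,10,11,12,13,14}
(C \ A) ∪ (B ∪ C) = {3,6,7,9,10,11,12,13,14}
((C \ A) ∪ (B ∪ C))' = {2,4,5,8,15}
A △ B = {3,4,5,7,8,13,14}
((C \ A) ∪ (B ∪ C))' ∪ (A △ B) = {2,3,4,5,7,8,13,14,15}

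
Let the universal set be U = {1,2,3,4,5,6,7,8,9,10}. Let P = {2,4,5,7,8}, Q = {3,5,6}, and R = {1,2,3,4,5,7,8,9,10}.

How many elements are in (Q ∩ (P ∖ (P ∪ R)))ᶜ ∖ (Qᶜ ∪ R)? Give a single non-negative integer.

P ∪ R = {1,2,3,4,5,7,8,9,10}
P ∖ (P ∪ R) = {}
Q ∩ (P ∖ (P ∪ R)) = {}
(Q ∩ (P ∖ (P ∪ R)))ᶜ = {1,2,3,4,5,6,7,8,9,10}
Qᶜ = {1,2,4,7,8,9,10}
Qᶜ ∪ R = {1,2,3,4,5,7,8,9,10}
(Q ∩ (P ∖ (P ∪ R)))ᶜ ∖ (Qᶜ ∪ R) = {6}
|(Q ∩ (P ∖ (P ∪ R)))ᶜ ∖ (Qᶜ ∪ R)| = 1

1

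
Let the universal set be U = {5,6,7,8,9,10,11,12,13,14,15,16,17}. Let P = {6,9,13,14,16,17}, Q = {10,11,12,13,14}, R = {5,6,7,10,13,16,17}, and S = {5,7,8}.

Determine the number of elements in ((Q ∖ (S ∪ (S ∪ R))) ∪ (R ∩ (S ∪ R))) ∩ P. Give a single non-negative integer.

5

S ∪ R = {5,6,7,8,10,13,16,17}
S ∪ (S ∪ R) = {5,6,7,8,10,13,16,17}
Q ∖ (S ∪ (S ∪ R)) = {11,12,14}
R ∩ (S ∪ R) = {5,6,7,10,13,16,17}
(Q ∖ (S ∪ (S ∪ R))) ∪ (R ∩ (S ∪ R)) = {5,6,7,10,11,12,13,14,16,17}
((Q ∖ (S ∪ (S ∪ R))) ∪ (R ∩ (S ∪ R))) ∩ P = {6,13,14,16,17}
|((Q ∖ (S ∪ (S ∪ R))) ∪ (R ∩ (S ∪ R))) ∩ P| = 5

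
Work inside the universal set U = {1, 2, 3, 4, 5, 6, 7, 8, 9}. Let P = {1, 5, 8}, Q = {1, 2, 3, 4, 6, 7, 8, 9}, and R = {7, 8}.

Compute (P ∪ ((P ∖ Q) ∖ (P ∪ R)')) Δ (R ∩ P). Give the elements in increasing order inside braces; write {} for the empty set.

{1, 5}

P ∖ Q = {5}
P ∪ R = {1, 5, 7, 8}
(P ∪ R)' = {2, 3, 4, 6, 9}
(P ∖ Q) ∖ (P ∪ R)' = {5}
P ∪ ((P ∖ Q) ∖ (P ∪ R)') = {1, 5, 8}
R ∩ P = {8}
(P ∪ ((P ∖ Q) ∖ (P ∪ R)')) Δ (R ∩ P) = {1, 5}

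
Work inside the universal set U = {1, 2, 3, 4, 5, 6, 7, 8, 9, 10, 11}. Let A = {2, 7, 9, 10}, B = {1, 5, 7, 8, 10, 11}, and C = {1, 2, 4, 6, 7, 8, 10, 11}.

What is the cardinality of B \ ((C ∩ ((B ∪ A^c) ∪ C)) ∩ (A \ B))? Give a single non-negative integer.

A^c = {1, 3, 4, 5, 6, 8, 11}
B ∪ A^c = {1, 3, 4, 5, 6, 7, 8, 10, 11}
(B ∪ A^c) ∪ C = {1, 2, 3, 4, 5, 6, 7, 8, 10, 11}
C ∩ ((B ∪ A^c) ∪ C) = {1, 2, 4, 6, 7, 8, 10, 11}
A \ B = {2, 9}
(C ∩ ((B ∪ A^c) ∪ C)) ∩ (A \ B) = {2}
B \ ((C ∩ ((B ∪ A^c) ∪ C)) ∩ (A \ B)) = {1, 5, 7, 8, 10, 11}
|B \ ((C ∩ ((B ∪ A^c) ∪ C)) ∩ (A \ B))| = 6

6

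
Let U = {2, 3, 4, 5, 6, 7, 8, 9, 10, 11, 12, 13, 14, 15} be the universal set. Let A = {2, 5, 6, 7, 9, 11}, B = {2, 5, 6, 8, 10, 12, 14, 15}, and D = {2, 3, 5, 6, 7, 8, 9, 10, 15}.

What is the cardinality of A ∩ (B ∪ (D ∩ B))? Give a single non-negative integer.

D ∩ B = {2, 5, 6, 8, 10, 15}
B ∪ (D ∩ B) = {2, 5, 6, 8, 10, 12, 14, 15}
A ∩ (B ∪ (D ∩ B)) = {2, 5, 6}
|A ∩ (B ∪ (D ∩ B))| = 3

3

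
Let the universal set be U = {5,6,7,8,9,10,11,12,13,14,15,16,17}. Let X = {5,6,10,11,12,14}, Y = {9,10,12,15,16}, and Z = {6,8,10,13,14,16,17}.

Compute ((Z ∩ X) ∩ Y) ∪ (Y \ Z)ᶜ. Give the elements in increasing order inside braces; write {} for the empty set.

Z ∩ X = {6,10,14}
(Z ∩ X) ∩ Y = {10}
Y \ Z = {9,12,15}
(Y \ Z)ᶜ = {5,6,7,8,10,11,13,14,16,17}
((Z ∩ X) ∩ Y) ∪ (Y \ Z)ᶜ = {5,6,7,8,10,11,13,14,16,17}

{5,6,7,8,10,11,13,14,16,17}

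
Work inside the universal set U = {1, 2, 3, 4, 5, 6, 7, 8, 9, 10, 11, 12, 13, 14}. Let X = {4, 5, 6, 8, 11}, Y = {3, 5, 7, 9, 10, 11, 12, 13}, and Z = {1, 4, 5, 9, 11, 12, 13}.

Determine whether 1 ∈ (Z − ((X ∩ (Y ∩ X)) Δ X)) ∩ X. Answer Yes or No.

No

1 ∉ Y and 1 ∉ X, so 1 ∉ Y ∩ X
1 ∉ X and 1 ∉ (Y ∩ X), so 1 ∉ X ∩ (Y ∩ X)
1 ∉ (X ∩ (Y ∩ X)) and 1 ∉ X, so 1 ∉ (X ∩ (Y ∩ X)) Δ X
1 ∈ Z and 1 ∉ ((X ∩ (Y ∩ X)) Δ X), so 1 ∈ Z − ((X ∩ (Y ∩ X)) Δ X)
1 ∈ (Z − ((X ∩ (Y ∩ X)) Δ X)) and 1 ∉ X, so 1 ∉ (Z − ((X ∩ (Y ∩ X)) Δ X)) ∩ X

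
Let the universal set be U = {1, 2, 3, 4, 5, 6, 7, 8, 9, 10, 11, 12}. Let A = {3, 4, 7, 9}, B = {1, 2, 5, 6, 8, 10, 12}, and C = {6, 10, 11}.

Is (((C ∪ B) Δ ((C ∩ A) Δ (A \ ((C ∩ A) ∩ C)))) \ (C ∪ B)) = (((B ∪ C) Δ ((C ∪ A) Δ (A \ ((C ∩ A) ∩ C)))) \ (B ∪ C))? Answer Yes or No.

C ∪ B = {1, 2, 5, 6, 8, 10, 11, 12}
C ∩ A = {}
(C ∩ A) ∩ C = {}
A \ ((C ∩ A) ∩ C) = {3, 4, 7, 9}
(C ∩ A) Δ (A \ ((C ∩ A) ∩ C)) = {3, 4, 7, 9}
(C ∪ B) Δ ((C ∩ A) Δ (A \ ((C ∩ A) ∩ C))) = {1, 2, 3, 4, 5, 6, 7, 8, 9, 10, 11, 12}
((C ∪ B) Δ ((C ∩ A) Δ (A \ ((C ∩ A) ∩ C)))) \ (C ∪ B) = {3, 4, 7, 9}
B ∪ C = {1, 2, 5, 6, 8, 10, 11, 12}
C ∪ A = {3, 4, 6, 7, 9, 10, 11}
(C ∪ A) Δ (A \ ((C ∩ A) ∩ C)) = {6, 10, 11}
(B ∪ C) Δ ((C ∪ A) Δ (A \ ((C ∩ A) ∩ C))) = {1, 2, 5, 8, 12}
((B ∪ C) Δ ((C ∪ A) Δ (A \ ((C ∩ A) ∩ C)))) \ (B ∪ C) = {}
3 ∈ ((C ∪ B) Δ ((C ∩ A) Δ (A \ ((C ∩ A) ∩ C)))) \ (C ∪ B) but 3 ∉ ((B ∪ C) Δ ((C ∪ A) Δ (A \ ((C ∩ A) ∩ C)))) \ (B ∪ C), so they differ.

No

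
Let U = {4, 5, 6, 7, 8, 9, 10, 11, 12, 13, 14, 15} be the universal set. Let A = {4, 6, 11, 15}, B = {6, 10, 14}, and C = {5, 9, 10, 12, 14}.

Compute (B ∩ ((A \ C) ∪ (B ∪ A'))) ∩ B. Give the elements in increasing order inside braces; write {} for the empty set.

{6, 10, 14}

A \ C = {4, 6, 11, 15}
A' = {5, 7, 8, 9, 10, 12, 13, 14}
B ∪ A' = {5, 6, 7, 8, 9, 10, 12, 13, 14}
(A \ C) ∪ (B ∪ A') = {4, 5, 6, 7, 8, 9, 10, 11, 12, 13, 14, 15}
B ∩ ((A \ C) ∪ (B ∪ A')) = {6, 10, 14}
(B ∩ ((A \ C) ∪ (B ∪ A'))) ∩ B = {6, 10, 14}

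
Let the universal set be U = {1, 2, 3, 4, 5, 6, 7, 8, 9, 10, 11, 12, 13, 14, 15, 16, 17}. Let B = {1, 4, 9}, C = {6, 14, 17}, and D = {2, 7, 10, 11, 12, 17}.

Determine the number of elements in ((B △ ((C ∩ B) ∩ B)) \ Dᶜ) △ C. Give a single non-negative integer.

3

C ∩ B = {}
(C ∩ B) ∩ B = {}
B △ ((C ∩ B) ∩ B) = {1, 4, 9}
Dᶜ = {1, 3, 4, 5, 6, 8, 9, 13, 14, 15, 16}
(B △ ((C ∩ B) ∩ B)) \ Dᶜ = {}
((B △ ((C ∩ B) ∩ B)) \ Dᶜ) △ C = {6, 14, 17}
|((B △ ((C ∩ B) ∩ B)) \ Dᶜ) △ C| = 3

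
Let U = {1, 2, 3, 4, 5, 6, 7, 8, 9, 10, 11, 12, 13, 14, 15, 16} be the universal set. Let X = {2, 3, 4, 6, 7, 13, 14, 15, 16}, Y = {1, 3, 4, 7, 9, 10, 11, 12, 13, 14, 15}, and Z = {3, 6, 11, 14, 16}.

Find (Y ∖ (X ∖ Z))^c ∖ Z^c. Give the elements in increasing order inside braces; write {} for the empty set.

X ∖ Z = {2, 4, 7, 13, 15}
Y ∖ (X ∖ Z) = {1, 3, 9, 10, 11, 12, 14}
(Y ∖ (X ∖ Z))^c = {2, 4, 5, 6, 7, 8, 13, 15, 16}
Z^c = {1, 2, 4, 5, 7, 8, 9, 10, 12, 13, 15}
(Y ∖ (X ∖ Z))^c ∖ Z^c = {6, 16}

{6, 16}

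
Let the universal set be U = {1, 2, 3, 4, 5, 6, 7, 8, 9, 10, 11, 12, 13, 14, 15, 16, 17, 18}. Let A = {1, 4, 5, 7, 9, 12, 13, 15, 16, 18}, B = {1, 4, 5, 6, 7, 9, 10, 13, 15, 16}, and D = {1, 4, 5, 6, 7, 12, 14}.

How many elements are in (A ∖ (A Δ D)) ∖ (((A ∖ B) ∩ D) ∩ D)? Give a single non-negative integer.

A Δ D = {6, 9, 13, 14, 15, 16, 18}
A ∖ (A Δ D) = {1, 4, 5, 7, 12}
A ∖ B = {12, 18}
(A ∖ B) ∩ D = {12}
((A ∖ B) ∩ D) ∩ D = {12}
(A ∖ (A Δ D)) ∖ (((A ∖ B) ∩ D) ∩ D) = {1, 4, 5, 7}
|(A ∖ (A Δ D)) ∖ (((A ∖ B) ∩ D) ∩ D)| = 4

4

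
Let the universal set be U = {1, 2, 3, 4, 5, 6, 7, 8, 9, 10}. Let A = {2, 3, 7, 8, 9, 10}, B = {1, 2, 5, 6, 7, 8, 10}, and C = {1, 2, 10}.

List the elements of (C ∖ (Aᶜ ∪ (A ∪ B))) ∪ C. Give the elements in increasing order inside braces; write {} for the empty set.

Aᶜ = {1, 4, 5, 6}
A ∪ B = {1, 2, 3, 5, 6, 7, 8, 9, 10}
Aᶜ ∪ (A ∪ B) = {1, 2, 3, 4, 5, 6, 7, 8, 9, 10}
C ∖ (Aᶜ ∪ (A ∪ B)) = {}
(C ∖ (Aᶜ ∪ (A ∪ B))) ∪ C = {1, 2, 10}

{1, 2, 10}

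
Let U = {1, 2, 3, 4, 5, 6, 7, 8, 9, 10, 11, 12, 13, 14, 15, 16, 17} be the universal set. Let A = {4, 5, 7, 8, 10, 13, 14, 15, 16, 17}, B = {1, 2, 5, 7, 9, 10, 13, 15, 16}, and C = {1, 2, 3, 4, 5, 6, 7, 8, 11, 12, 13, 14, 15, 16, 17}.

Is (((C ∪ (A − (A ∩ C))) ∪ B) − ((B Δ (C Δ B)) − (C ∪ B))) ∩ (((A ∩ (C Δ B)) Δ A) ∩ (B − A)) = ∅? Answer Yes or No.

Yes

A ∩ C = {4, 5, 7, 8, 13, 14, 15, 16, 17}
A − (A ∩ C) = {10}
C ∪ (A − (A ∩ C)) = {1, 2, 3, 4, 5, 6, 7, 8, 10, 11, 12, 13, 14, 15, 16, 17}
(C ∪ (A − (A ∩ C))) ∪ B = {1, 2, 3, 4, 5, 6, 7, 8, 9, 10, 11, 12, 13, 14, 15, 16, 17}
C Δ B = {3, 4, 6, 8, 9, 10, 11, 12, 14, 17}
B Δ (C Δ B) = {1, 2, 3, 4, 5, 6, 7, 8, 11, 12, 13, 14, 15, 16, 17}
C ∪ B = {1, 2, 3, 4, 5, 6, 7, 8, 9, 10, 11, 12, 13, 14, 15, 16, 17}
(B Δ (C Δ B)) − (C ∪ B) = {}
((C ∪ (A − (A ∩ C))) ∪ B) − ((B Δ (C Δ B)) − (C ∪ B)) = {1, 2, 3, 4, 5, 6, 7, 8, 9, 10, 11, 12, 13, 14, 15, 16, 17}
A ∩ (C Δ B) = {4, 8, 10, 14, 17}
(A ∩ (C Δ B)) Δ A = {5, 7, 13, 15, 16}
B − A = {1, 2, 9}
((A ∩ (C Δ B)) Δ A) ∩ (B − A) = {}
{1, 2, 3, 4, 5, 6, 7, 8, 9, 10, 11, 12, 13, 14, 15, 16, 17} and {} share no elements.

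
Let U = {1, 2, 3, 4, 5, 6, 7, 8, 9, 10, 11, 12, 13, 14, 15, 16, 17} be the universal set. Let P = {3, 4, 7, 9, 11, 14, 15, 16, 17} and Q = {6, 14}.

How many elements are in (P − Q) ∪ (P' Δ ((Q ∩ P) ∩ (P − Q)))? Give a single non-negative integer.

P − Q = {3, 4, 7, 9, 11, 15, 16, 17}
P' = {1, 2, 5, 6, 8, 10, 12, 13}
Q ∩ P = {14}
(Q ∩ P) ∩ (P − Q) = {}
P' Δ ((Q ∩ P) ∩ (P − Q)) = {1, 2, 5, 6, 8, 10, 12, 13}
(P − Q) ∪ (P' Δ ((Q ∩ P) ∩ (P − Q))) = {1, 2, 3, 4, 5, 6, 7, 8, 9, 10, 11, 12, 13, 15, 16, 17}
|(P − Q) ∪ (P' Δ ((Q ∩ P) ∩ (P − Q)))| = 16

16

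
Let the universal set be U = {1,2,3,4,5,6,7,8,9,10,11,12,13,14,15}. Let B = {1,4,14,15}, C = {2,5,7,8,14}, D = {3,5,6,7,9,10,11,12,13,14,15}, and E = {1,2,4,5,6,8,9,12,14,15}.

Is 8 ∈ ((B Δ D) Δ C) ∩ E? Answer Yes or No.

8 ∉ B and 8 ∉ D, so 8 ∉ B Δ D
8 ∉ (B Δ D) and 8 ∈ C, so 8 ∈ (B Δ D) Δ C
8 ∈ ((B Δ D) Δ C) and 8 ∈ E, so 8 ∈ ((B Δ D) Δ C) ∩ E

Yes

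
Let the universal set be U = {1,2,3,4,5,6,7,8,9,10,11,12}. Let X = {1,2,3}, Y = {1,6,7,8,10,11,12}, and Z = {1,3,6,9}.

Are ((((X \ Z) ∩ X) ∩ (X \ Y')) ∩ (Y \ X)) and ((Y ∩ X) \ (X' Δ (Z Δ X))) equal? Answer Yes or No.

No

X \ Z = {2}
(X \ Z) ∩ X = {2}
Y' = {2,3,4,5,9}
X \ Y' = {1}
((X \ Z) ∩ X) ∩ (X \ Y') = {}
Y \ X = {6,7,8,10,11,12}
(((X \ Z) ∩ X) ∩ (X \ Y')) ∩ (Y \ X) = {}
Y ∩ X = {1}
X' = {4,5,6,7,8,9,10,11,12}
Z Δ X = {2,6,9}
X' Δ (Z Δ X) = {2,4,5,7,8,10,11,12}
(Y ∩ X) \ (X' Δ (Z Δ X)) = {1}
1 ∈ (Y ∩ X) \ (X' Δ (Z Δ X)) but 1 ∉ (((X \ Z) ∩ X) ∩ (X \ Y')) ∩ (Y \ X), so they differ.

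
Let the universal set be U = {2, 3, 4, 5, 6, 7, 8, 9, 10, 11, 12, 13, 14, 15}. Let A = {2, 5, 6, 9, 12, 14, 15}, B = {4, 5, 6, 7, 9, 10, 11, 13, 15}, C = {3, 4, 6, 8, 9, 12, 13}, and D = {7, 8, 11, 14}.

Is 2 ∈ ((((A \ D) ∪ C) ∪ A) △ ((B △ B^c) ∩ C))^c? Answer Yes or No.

2 ∈ A and 2 ∉ D, so 2 ∈ A \ D
2 ∈ (A \ D) and 2 ∉ C, so 2 ∈ (A \ D) ∪ C
2 ∈ ((A \ D) ∪ C) and 2 ∈ A, so 2 ∈ ((A \ D) ∪ C) ∪ A
2 ∉ B, so 2 ∈ B^c
2 ∉ B and 2 ∈ B^c, so 2 ∈ B △ B^c
2 ∈ (B △ B^c) and 2 ∉ C, so 2 ∉ (B △ B^c) ∩ C
2 ∈ (((A \ D) ∪ C) ∪ A) and 2 ∉ ((B △ B^c) ∩ C), so 2 ∈ (((A \ D) ∪ C) ∪ A) △ ((B △ B^c) ∩ C)
2 ∉ ((((A \ D) ∪ C) ∪ A) △ ((B △ B^c) ∩ C))^c since 2 ∈ ((((A \ D) ∪ C) ∪ A) △ ((B △ B^c) ∩ C))

No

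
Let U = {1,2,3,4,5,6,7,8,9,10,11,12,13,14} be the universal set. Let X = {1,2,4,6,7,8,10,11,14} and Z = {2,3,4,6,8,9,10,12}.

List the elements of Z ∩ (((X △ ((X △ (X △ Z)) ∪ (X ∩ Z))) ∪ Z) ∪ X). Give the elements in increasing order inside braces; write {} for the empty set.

{2,3,4,6,8,9,10,12}

X △ Z = {1,3,7,9,11,12,14}
X △ (X △ Z) = {2,3,4,6,8,9,10,12}
X ∩ Z = {2,4,6,8,10}
(X △ (X △ Z)) ∪ (X ∩ Z) = {2,3,4,6,8,9,10,12}
X △ ((X △ (X △ Z)) ∪ (X ∩ Z)) = {1,3,7,9,11,12,14}
(X △ ((X △ (X △ Z)) ∪ (X ∩ Z))) ∪ Z = {1,2,3,4,6,7,8,9,10,11,12,14}
((X △ ((X △ (X △ Z)) ∪ (X ∩ Z))) ∪ Z) ∪ X = {1,2,3,4,6,7,8,9,10,11,12,14}
Z ∩ (((X △ ((X △ (X △ Z)) ∪ (X ∩ Z))) ∪ Z) ∪ X) = {2,3,4,6,8,9,10,12}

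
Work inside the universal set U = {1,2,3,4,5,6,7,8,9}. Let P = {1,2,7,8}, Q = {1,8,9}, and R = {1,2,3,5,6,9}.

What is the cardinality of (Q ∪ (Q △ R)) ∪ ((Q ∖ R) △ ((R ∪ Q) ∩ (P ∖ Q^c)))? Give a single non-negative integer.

Q △ R = {2,3,5,6,8}
Q ∪ (Q △ R) = {1,2,3,5,6,8,9}
Q ∖ R = {8}
R ∪ Q = {1,2,3,5,6,8,9}
Q^c = {2,3,4,5,6,7}
P ∖ Q^c = {1,8}
(R ∪ Q) ∩ (P ∖ Q^c) = {1,8}
(Q ∖ R) △ ((R ∪ Q) ∩ (P ∖ Q^c)) = {1}
(Q ∪ (Q △ R)) ∪ ((Q ∖ R) △ ((R ∪ Q) ∩ (P ∖ Q^c))) = {1,2,3,5,6,8,9}
|(Q ∪ (Q △ R)) ∪ ((Q ∖ R) △ ((R ∪ Q) ∩ (P ∖ Q^c)))| = 7

7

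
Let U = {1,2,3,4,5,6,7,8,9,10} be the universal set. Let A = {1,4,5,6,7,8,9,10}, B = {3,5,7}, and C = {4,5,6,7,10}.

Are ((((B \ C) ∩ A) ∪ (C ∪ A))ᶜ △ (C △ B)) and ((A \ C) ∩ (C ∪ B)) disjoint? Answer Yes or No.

Yes

B \ C = {3}
(B \ C) ∩ A = {}
C ∪ A = {1,4,5,6,7,8,9,10}
((B \ C) ∩ A) ∪ (C ∪ A) = {1,4,5,6,7,8,9,10}
(((B \ C) ∩ A) ∪ (C ∪ A))ᶜ = {2,3}
C △ B = {3,4,6,10}
(((B \ C) ∩ A) ∪ (C ∪ A))ᶜ △ (C △ B) = {2,4,6,10}
A \ C = {1,8,9}
C ∪ B = {3,4,5,6,7,10}
(A \ C) ∩ (C ∪ B) = {}
{2,4,6,10} and {} share no elements.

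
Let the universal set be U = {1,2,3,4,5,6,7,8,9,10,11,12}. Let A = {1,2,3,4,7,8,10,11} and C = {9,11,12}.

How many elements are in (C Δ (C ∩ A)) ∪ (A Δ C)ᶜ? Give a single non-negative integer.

C ∩ A = {11}
C Δ (C ∩ A) = {9,12}
A Δ C = {1,2,3,4,7,8,9,10,12}
(A Δ C)ᶜ = {5,6,11}
(C Δ (C ∩ A)) ∪ (A Δ C)ᶜ = {5,6,9,11,12}
|(C Δ (C ∩ A)) ∪ (A Δ C)ᶜ| = 5

5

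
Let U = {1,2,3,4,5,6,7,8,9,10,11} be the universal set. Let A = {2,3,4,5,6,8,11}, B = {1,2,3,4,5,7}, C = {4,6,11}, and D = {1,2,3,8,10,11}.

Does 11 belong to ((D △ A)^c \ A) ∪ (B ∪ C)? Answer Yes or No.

11 ∈ D and 11 ∈ A, so 11 ∉ D △ A
11 ∈ (D △ A)^c since 11 ∉ (D △ A)
11 ∈ (D △ A)^c and 11 ∈ A, so 11 ∉ (D △ A)^c \ A
11 ∉ B and 11 ∈ C, so 11 ∈ B ∪ C
11 ∉ ((D △ A)^c \ A) and 11 ∈ (B ∪ C), so 11 ∈ ((D △ A)^c \ A) ∪ (B ∪ C)

Yes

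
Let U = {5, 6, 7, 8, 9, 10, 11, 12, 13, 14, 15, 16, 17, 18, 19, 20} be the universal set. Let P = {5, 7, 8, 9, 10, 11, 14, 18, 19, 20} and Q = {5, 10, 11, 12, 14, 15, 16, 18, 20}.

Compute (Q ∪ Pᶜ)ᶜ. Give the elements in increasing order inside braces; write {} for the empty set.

{7, 8, 9, 19}

Pᶜ = {6, 12, 13, 15, 16, 17}
Q ∪ Pᶜ = {5, 6, 10, 11, 12, 13, 14, 15, 16, 17, 18, 20}
(Q ∪ Pᶜ)ᶜ = {7, 8, 9, 19}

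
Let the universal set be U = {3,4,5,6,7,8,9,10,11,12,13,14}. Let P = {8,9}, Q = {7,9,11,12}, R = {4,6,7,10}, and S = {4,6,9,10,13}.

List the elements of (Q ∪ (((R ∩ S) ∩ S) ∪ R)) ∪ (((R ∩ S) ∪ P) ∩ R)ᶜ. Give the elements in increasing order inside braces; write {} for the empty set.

R ∩ S = {4,6,10}
(R ∩ S) ∩ S = {4,6,10}
((R ∩ S) ∩ S) ∪ R = {4,6,7,10}
Q ∪ (((R ∩ S) ∩ S) ∪ R) = {4,6,7,9,10,11,12}
(R ∩ S) ∪ P = {4,6,8,9,10}
((R ∩ S) ∪ P) ∩ R = {4,6,10}
(((R ∩ S) ∪ P) ∩ R)ᶜ = {3,5,7,8,9,11,12,13,14}
(Q ∪ (((R ∩ S) ∩ S) ∪ R)) ∪ (((R ∩ S) ∪ P) ∩ R)ᶜ = {3,4,5,6,7,8,9,10,11,12,13,14}

{3,4,5,6,7,8,9,10,11,12,13,14}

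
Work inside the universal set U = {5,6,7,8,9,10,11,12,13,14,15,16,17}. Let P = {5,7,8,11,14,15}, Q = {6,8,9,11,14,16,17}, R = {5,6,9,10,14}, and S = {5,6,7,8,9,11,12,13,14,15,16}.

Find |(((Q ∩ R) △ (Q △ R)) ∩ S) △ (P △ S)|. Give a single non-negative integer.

6

Q ∩ R = {6,9,14}
Q △ R = {5,8,10,11,16,17}
(Q ∩ R) △ (Q △ R) = {5,6,8,9,10,11,14,16,17}
((Q ∩ R) △ (Q △ R)) ∩ S = {5,6,8,9,11,14,16}
P △ S = {6,9,12,13,16}
(((Q ∩ R) △ (Q △ R)) ∩ S) △ (P △ S) = {5,8,11,12,13,14}
|(((Q ∩ R) △ (Q △ R)) ∩ S) △ (P △ S)| = 6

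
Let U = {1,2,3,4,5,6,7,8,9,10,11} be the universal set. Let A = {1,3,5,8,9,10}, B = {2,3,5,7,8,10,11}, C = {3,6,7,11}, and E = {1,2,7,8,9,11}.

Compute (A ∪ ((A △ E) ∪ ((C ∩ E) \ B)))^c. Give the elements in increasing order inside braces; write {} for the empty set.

A △ E = {2,3,5,7,10,11}
C ∩ E = {7,11}
(C ∩ E) \ B = {}
(A △ E) ∪ ((C ∩ E) \ B) = {2,3,5,7,10,11}
A ∪ ((A △ E) ∪ ((C ∩ E) \ B)) = {1,2,3,5,7,8,9,10,11}
(A ∪ ((A △ E) ∪ ((C ∩ E) \ B)))^c = {4,6}

{4,6}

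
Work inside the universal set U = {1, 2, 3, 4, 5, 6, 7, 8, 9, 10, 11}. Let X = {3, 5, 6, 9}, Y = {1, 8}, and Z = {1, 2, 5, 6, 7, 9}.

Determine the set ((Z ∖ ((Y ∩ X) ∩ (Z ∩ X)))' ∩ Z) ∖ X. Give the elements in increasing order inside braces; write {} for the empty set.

Y ∩ X = {}
Z ∩ X = {5, 6, 9}
(Y ∩ X) ∩ (Z ∩ X) = {}
Z ∖ ((Y ∩ X) ∩ (Z ∩ X)) = {1, 2, 5, 6, 7, 9}
(Z ∖ ((Y ∩ X) ∩ (Z ∩ X)))' = {3, 4, 8, 10, 11}
(Z ∖ ((Y ∩ X) ∩ (Z ∩ X)))' ∩ Z = {}
((Z ∖ ((Y ∩ X) ∩ (Z ∩ X)))' ∩ Z) ∖ X = {}

{}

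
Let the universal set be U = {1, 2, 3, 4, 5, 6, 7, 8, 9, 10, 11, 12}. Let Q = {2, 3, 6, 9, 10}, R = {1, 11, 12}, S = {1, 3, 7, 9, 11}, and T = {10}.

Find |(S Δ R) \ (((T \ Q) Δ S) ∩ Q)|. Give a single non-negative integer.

S Δ R = {3, 7, 9, 12}
T \ Q = {}
(T \ Q) Δ S = {1, 3, 7, 9, 11}
((T \ Q) Δ S) ∩ Q = {3, 9}
(S Δ R) \ (((T \ Q) Δ S) ∩ Q) = {7, 12}
|(S Δ R) \ (((T \ Q) Δ S) ∩ Q)| = 2

2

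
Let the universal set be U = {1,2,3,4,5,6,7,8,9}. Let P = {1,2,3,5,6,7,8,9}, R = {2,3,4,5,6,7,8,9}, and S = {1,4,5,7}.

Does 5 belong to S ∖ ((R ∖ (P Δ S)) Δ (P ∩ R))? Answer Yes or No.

5 ∈ P and 5 ∈ S, so 5 ∉ P Δ S
5 ∈ R and 5 ∉ (P Δ S), so 5 ∈ R ∖ (P Δ S)
5 ∈ P and 5 ∈ R, so 5 ∈ P ∩ R
5 ∈ (R ∖ (P Δ S)) and 5 ∈ (P ∩ R), so 5 ∉ (R ∖ (P Δ S)) Δ (P ∩ R)
5 ∈ S and 5 ∉ ((R ∖ (P Δ S)) Δ (P ∩ R)), so 5 ∈ S ∖ ((R ∖ (P Δ S)) Δ (P ∩ R))

Yes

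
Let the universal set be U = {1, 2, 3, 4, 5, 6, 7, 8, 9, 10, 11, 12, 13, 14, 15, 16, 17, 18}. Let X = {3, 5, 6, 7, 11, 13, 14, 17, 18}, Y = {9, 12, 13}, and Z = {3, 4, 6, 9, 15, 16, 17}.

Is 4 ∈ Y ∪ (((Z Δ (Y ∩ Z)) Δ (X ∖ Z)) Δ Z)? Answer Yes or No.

4 ∉ Y and 4 ∈ Z, so 4 ∉ Y ∩ Z
4 ∈ Z and 4 ∉ (Y ∩ Z), so 4 ∈ Z Δ (Y ∩ Z)
4 ∉ X and 4 ∈ Z, so 4 ∉ X ∖ Z
4 ∈ (Z Δ (Y ∩ Z)) and 4 ∉ (X ∖ Z), so 4 ∈ (Z Δ (Y ∩ Z)) Δ (X ∖ Z)
4 ∈ ((Z Δ (Y ∩ Z)) Δ (X ∖ Z)) and 4 ∈ Z, so 4 ∉ ((Z Δ (Y ∩ Z)) Δ (X ∖ Z)) Δ Z
4 ∉ Y and 4 ∉ (((Z Δ (Y ∩ Z)) Δ (X ∖ Z)) Δ Z), so 4 ∉ Y ∪ (((Z Δ (Y ∩ Z)) Δ (X ∖ Z)) Δ Z)

No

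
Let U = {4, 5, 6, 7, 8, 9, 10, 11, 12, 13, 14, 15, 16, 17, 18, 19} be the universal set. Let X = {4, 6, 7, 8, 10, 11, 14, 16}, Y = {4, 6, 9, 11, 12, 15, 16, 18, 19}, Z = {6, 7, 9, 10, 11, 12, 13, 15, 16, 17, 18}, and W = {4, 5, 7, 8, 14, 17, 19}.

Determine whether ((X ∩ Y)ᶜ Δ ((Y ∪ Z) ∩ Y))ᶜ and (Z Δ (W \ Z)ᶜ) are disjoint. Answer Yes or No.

Yes

X ∩ Y = {4, 6, 11, 16}
(X ∩ Y)ᶜ = {5, 7, 8, 9, 10, 12, 13, 14, 15, 17, 18, 19}
Y ∪ Z = {4, 6, 7, 9, 10, 11, 12, 13, 15, 16, 17, 18, 19}
(Y ∪ Z) ∩ Y = {4, 6, 9, 11, 12, 15, 16, 18, 19}
(X ∩ Y)ᶜ Δ ((Y ∪ Z) ∩ Y) = {4, 5, 6, 7, 8, 10, 11, 13, 14, 16, 17}
((X ∩ Y)ᶜ Δ ((Y ∪ Z) ∩ Y))ᶜ = {9, 12, 15, 18, 19}
W \ Z = {4, 5, 8, 14, 19}
(W \ Z)ᶜ = {6, 7, 9, 10, 11, 12, 13, 15, 16, 17, 18}
Z Δ (W \ Z)ᶜ = {}
{9, 12, 15, 18, 19} and {} share no elements.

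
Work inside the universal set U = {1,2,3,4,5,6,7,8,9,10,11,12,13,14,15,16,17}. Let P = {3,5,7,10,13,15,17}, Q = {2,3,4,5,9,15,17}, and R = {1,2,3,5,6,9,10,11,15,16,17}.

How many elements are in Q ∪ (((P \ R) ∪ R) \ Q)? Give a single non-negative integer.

P \ R = {7,13}
(P \ R) ∪ R = {1,2,3,5,6,7,9,10,11,13,15,16,17}
((P \ R) ∪ R) \ Q = {1,6,7,10,11,13,16}
Q ∪ (((P \ R) ∪ R) \ Q) = {1,2,3,4,5,6,7,9,10,11,13,15,16,17}
|Q ∪ (((P \ R) ∪ R) \ Q)| = 14

14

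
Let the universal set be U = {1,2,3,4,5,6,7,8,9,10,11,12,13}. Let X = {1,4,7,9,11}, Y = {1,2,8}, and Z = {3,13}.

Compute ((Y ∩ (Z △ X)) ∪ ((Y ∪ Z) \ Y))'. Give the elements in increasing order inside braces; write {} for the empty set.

{2,4,5,6,7,8,9,10,11,12}

Z △ X = {1,3,4,7,9,11,13}
Y ∩ (Z △ X) = {1}
Y ∪ Z = {1,2,3,8,13}
(Y ∪ Z) \ Y = {3,13}
(Y ∩ (Z △ X)) ∪ ((Y ∪ Z) \ Y) = {1,3,13}
((Y ∩ (Z △ X)) ∪ ((Y ∪ Z) \ Y))' = {2,4,5,6,7,8,9,10,11,12}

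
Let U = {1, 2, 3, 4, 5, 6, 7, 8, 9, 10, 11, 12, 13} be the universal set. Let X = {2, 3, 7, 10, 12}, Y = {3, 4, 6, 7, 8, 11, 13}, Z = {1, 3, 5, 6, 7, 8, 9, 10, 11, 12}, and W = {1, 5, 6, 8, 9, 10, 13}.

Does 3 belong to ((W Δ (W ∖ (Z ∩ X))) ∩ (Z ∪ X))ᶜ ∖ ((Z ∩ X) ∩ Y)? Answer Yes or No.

3 ∈ Z and 3 ∈ X, so 3 ∈ Z ∩ X
3 ∉ W and 3 ∈ (Z ∩ X), so 3 ∉ W ∖ (Z ∩ X)
3 ∉ W and 3 ∉ (W ∖ (Z ∩ X)), so 3 ∉ W Δ (W ∖ (Z ∩ X))
3 ∈ Z and 3 ∈ X, so 3 ∈ Z ∪ X
3 ∉ (W Δ (W ∖ (Z ∩ X))) and 3 ∈ (Z ∪ X), so 3 ∉ (W Δ (W ∖ (Z ∩ X))) ∩ (Z ∪ X)
3 ∈ ((W Δ (W ∖ (Z ∩ X))) ∩ (Z ∪ X))ᶜ since 3 ∉ ((W Δ (W ∖ (Z ∩ X))) ∩ (Z ∪ X))
3 ∈ Z and 3 ∈ X, so 3 ∈ Z ∩ X
3 ∈ (Z ∩ X) and 3 ∈ Y, so 3 ∈ (Z ∩ X) ∩ Y
3 ∈ ((W Δ (W ∖ (Z ∩ X))) ∩ (Z ∪ X))ᶜ and 3 ∈ ((Z ∩ X) ∩ Y), so 3 ∉ ((W Δ (W ∖ (Z ∩ X))) ∩ (Z ∪ X))ᶜ ∖ ((Z ∩ X) ∩ Y)

No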